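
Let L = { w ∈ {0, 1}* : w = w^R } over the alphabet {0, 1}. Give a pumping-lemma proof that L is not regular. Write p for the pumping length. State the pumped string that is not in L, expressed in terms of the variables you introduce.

Assume L is regular. Let p be the pumping length given by the pumping lemma.
Take w = 0^p 1 0^p, a palindrome of length 2p+1 ≥ p.
Write w = xyz as guaranteed by the lemma, with |xy| ≤ p and y is nonempty.
Because |xy| ≤ p and w begins with p copies of 0, we have y = 0^k with 1 ≤ k ≤ p.
Pump with i = 2: xy^2z = 0^{p+k} 1 0^p. Its reverse is 0^p 1 0^{p+k}, which differs from xy^2z since k ≥ 1. So xy^2z is not a palindrome and xy^2z ∉ L.
Contradiction. Therefore L is not regular.

0^{p+k} 1 0^p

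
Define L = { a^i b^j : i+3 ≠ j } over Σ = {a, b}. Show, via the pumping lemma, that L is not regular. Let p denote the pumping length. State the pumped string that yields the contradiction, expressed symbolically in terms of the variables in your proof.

a^{p+p!} b^{p+p!+3}

Assume L is regular; let p be its pumping constant.
Choose w = a^p b^{p+p!+3}. Since p ≠ (p+p!+3)-3 = p+p!, w ∈ L; and |w| ≥ p.
The pumping lemma gives a decomposition w = xyz where |xy| ≤ p and |y| > 0.
Because |xy| ≤ p and w begins with p copies of a, we have y = a^k with 1 ≤ k ≤ p.
Since 1 ≤ k ≤ p, k divides p!; set t = 1 + p!/k. Then xy^t z has p + (p!/k)·k = p + p! copies of a. Now the a-count is p+p! and (b-count)-3 = (p+p!+3)-3 = p+p!, so i+3 ≠ j fails. So xy^t z = a^{p+p!} b^{p+p!+3} ∉ L.
This contradicts the pumping lemma, so L is not regular.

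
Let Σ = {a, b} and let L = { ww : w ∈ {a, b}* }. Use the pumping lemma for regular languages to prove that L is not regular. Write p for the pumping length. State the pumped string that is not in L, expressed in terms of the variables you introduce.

Assume L is regular. Let p be the pumping length given by the pumping lemma.
Take w = a^p b^p a^p b^p = uu where u = a^pb^p; then w ∈ L and |w| = 4p ≥ p.
By the pumping lemma, w = xyz with |xy| ≤ p and |y| ≥ 1.
The first p characters of w are a's, so xy (and hence y) consists only of a's. Write y = a^k, 1 ≤ k ≤ p.
Pump with i = 2: xy^2z = a^{p+k} b^p a^p b^p, of length 4p+k. Suppose this equals vv. The string starts with a and ends with b, so v does too; thus the boundary between the two copies of v is a b→a transition. There is exactly one such transition, at position 2p+k, so |v| = 2p+k and |vv| = 4p+2k ≠ 4p+k since k ≥ 1. So xy^2z ∉ L.
This is a contradiction; hence L is not regular.

a^{p+k} b^p a^p b^p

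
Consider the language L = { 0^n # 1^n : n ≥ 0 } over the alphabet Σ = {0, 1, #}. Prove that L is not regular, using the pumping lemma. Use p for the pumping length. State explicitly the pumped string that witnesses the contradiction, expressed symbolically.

0^{p+k} # 1^p

Assume L is regular. Let p be the pumping length given by the pumping lemma.
Take w = 0^p # 1^p ∈ L with |w| = 2p+1 ≥ p.
By the pumping lemma, w = xyz with |xy| ≤ p and |y| ≥ 1.
Since the first p symbols of w are all 0's and |xy| ≤ p, y lies entirely in the leading 0-block: y = 0^k for some k with 1 ≤ k ≤ p.
Pump with i = 2: xy^2z = 0^{p+k} # 1^p, which would require p+k = p. But k ≥ 1, so xy^2z ∉ L.
Contradiction. Therefore L is not regular.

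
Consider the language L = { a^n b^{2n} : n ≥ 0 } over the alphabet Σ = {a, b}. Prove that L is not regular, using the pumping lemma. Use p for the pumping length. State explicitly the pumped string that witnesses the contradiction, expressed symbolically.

a^{p+k} b^{2p}

Assume L is regular; let p be its pumping constant.
Let w = a^p b^{2p} ∈ L; note |w| = 3p ≥ p.
By the pumping lemma, w = xyz with |xy| ≤ p and |y| > 0.
Because |xy| ≤ p and w begins with p copies of a, we have y = a^k with 1 ≤ k ≤ p.
Pump with i = 2: xy^2z = a^{p+k} b^{2p}. For this to lie in L we would need 2p = 2(p+k), which forces k = 0. But k ≥ 1, so xy^2z ∉ L.
This contradicts the pumping lemma, so L is not regular.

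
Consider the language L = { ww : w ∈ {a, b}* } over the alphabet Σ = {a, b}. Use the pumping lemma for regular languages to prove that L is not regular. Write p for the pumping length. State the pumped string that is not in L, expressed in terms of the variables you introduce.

a^{p+k} b^p a^p b^p

Assume L is regular; let p be its pumping constant.
Take w = a^p b^p a^p b^p = uu where u = a^pb^p; then w ∈ L and |w| = 4p ≥ p.
Write w = xyz as guaranteed by the lemma, with |xy| ≤ p and |y| > 0.
Because |xy| ≤ p and w begins with p copies of a, we have y = a^k with 1 ≤ k ≤ p.
Pump with i = 2: xy^2z = a^{p+k} b^p a^p b^p, of length 4p+k. Suppose this equals vv. The string starts with a and ends with b, so v does too; thus the boundary between the two copies of v is a b→a transition. There is exactly one such transition, at position 2p+k, so |v| = 2p+k and |vv| = 4p+2k ≠ 4p+k since k ≥ 1. So xy^2z ∉ L.
Contradiction. Therefore L is not regular.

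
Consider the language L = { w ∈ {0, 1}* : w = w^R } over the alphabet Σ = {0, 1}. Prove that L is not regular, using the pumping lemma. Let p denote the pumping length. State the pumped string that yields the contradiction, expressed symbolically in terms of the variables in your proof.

0^{p+k} 1 0^p

Suppose for contradiction that L is regular, and let p be the pumping length.
Take w = 0^p 1 0^p, a palindrome of length 2p+1 ≥ p.
Write w = xyz as guaranteed by the lemma, with |xy| ≤ p and |y| > 0.
Because |xy| ≤ p and w begins with p copies of 0, we have y = 0^k with 1 ≤ k ≤ p.
Pump with i = 2: xy^2z = 0^{p+k} 1 0^p. Its reverse is 0^p 1 0^{p+k}, which differs from xy^2z since k ≥ 1. So xy^2z is not a palindrome and xy^2z ∉ L.
This contradicts the pumping lemma, so L is not regular.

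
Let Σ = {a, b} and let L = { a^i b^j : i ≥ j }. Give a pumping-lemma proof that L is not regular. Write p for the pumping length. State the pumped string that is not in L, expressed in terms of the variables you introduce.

a^{p-k} b^p

Suppose for contradiction that L is regular, and let p be the pumping length.
Choose w = a^p b^p ∈ L, with |w| = 2p ≥ p.
By the pumping lemma, w = xyz with |xy| ≤ p and |y| > 0.
The first p characters of w are a's, so xy (and hence y) consists only of a's. Write y = a^k, 1 ≤ k ≤ p.
Consider xy^0z = xz = a^{p-k} b^p. Since k ≥ 1, the a-count p-k is less than p, so i ≥ j fails; thus xz ∉ L.
Contradiction. Therefore L is not regular.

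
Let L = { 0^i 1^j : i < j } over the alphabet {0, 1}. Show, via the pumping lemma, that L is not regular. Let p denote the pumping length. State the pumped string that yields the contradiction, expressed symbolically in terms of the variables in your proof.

0^{p+k} 1^{p+1}

Suppose for contradiction that L is regular, and let p be the pumping length.
Choose w = 0^p 1^{p+1} ∈ L, with |w| = 2p+1 ≥ p.
By the pumping lemma, w = xyz with |xy| ≤ p and |y| ≥ 1.
Because |xy| ≤ p and w begins with p copies of 0, we have y = 0^k with 1 ≤ k ≤ p.
Consider xy^2z = 0^{p+k} 1^{p+1}. Since k ≥ 1, the 0-count p+k is at least p+1, so i < j fails; thus xy^2z ∉ L.
Contradiction. Therefore L is not regular.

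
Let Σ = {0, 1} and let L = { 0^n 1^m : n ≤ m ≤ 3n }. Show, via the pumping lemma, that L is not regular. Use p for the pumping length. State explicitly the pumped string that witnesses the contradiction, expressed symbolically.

Assume L is regular. Let p be the pumping length given by the pumping lemma.
Take w = 0^p 1^p ∈ L (since p ≤ p ≤ 3p), with |w| = 2p ≥ p.
Write w = xyz as guaranteed by the lemma, with |xy| ≤ p and |y| > 0.
The first p characters of w are 0's, so xy (and hence y) consists only of 0's. Write y = 0^k, 1 ≤ k ≤ p.
Pump with i = 2: xy^2z = 0^{p+k} 1^p. Now n = p+k > p = m, so the condition n ≤ m fails. Thus xy^2z ∉ L.
Contradiction. Therefore L is not regular.

0^{p+k} 1^p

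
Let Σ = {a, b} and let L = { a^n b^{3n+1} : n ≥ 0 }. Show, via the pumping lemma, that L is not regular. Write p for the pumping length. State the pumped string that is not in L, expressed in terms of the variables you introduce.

a^{p+k} b^{3p+1}

Toward a contradiction, assume L is regular with pumping length p.
Choose w = a^p b^{3p+1}, which is in L with |w| = 4p+1 ≥ p.
Write w = xyz as guaranteed by the lemma, with |xy| ≤ p and |y| ≥ 1.
The first p characters of w are a's, so xy (and hence y) consists only of a's. Write y = a^k, 1 ≤ k ≤ p.
Pump with i = 2: xy^2z = a^{p+k} b^{3p+1}. For this to lie in L we would need 3p+1 = 3(p+k)+1, which forces k = 0. But k ≥ 1, so xy^2z ∉ L.
Contradiction. Therefore L is not regular.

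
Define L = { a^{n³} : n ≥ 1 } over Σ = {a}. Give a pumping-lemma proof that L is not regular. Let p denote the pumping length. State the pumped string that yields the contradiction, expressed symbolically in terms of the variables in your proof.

a^{p³+k}

Assume L is regular; let p be its pumping constant.
Take w = a^{p³} ∈ L with |w| = p³ ≥ p.
Write w = xyz as guaranteed by the lemma, with |xy| ≤ p and |y| > 0.
Then y = a^k for some k with 1 ≤ k ≤ p.
Pump with i = 2: xy^2z = a^{p³+k}. Since 1 ≤ k ≤ p, p³ < p³+k ≤ p³+p < p³+3p²+3p+1 = (p+1)³, so p³+k is not a perfect cube. So xy^2z ∉ L.
This contradicts the pumping lemma, so L is not regular.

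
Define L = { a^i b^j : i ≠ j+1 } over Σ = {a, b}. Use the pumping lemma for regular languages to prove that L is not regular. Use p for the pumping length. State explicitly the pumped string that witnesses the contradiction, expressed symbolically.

a^{p+p!} b^{p+p!-1}

Assume L is regular; let p be its pumping constant.
Choose w = a^p b^{p+p!-1}. Since p ≠ (p+p!-1)+1 = p+p!, w ∈ L; and |w| ≥ p.
Write w = xyz as guaranteed by the lemma, with |xy| ≤ p and |y| > 0.
The first p characters of w are a's, so xy (and hence y) consists only of a's. Write y = a^k, 1 ≤ k ≤ p.
Since 1 ≤ k ≤ p, k divides p!; set t = 1 + p!/k. Then xy^t z has p + (p!/k)·k = p + p! copies of a. Now the a-count is p+p! and (b-count)+1 = (p+p!-1)+1 = p+p!, so i ≠ j+1 fails. So xy^t z = a^{p+p!} b^{p+p!-1} ∉ L.
This is a contradiction; hence L is not regular.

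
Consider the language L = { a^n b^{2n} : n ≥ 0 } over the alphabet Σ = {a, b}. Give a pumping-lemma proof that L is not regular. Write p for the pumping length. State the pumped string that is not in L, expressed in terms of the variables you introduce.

a^{p+k} b^{2p}

Suppose for contradiction that L is regular, and let p be the pumping length.
Take w = a^p b^{2p}. Then w ∈ L and |w| = 3p ≥ p.
Write w = xyz as guaranteed by the lemma, with |xy| ≤ p and |y| > 0.
Since the first p symbols of w are all a's and |xy| ≤ p, y lies entirely in the leading a-block: y = a^k for some k with 1 ≤ k ≤ p.
Pump with i = 2: xy^2z = a^{p+k} b^{2p}. For this to lie in L we would need 2p = 2(p+k), which forces k = 0. But k ≥ 1, so xy^2z ∉ L.
This contradicts the pumping lemma, so L is not regular.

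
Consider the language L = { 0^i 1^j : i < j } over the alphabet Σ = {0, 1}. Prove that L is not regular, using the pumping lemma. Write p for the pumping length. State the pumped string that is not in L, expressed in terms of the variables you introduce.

0^{p+k} 1^{p+1}

Suppose for contradiction that L is regular, and let p be the pumping length.
Choose w = 0^p 1^{p+1} ∈ L, with |w| = 2p+1 ≥ p.
Write w = xyz as guaranteed by the lemma, with |xy| ≤ p and |y| > 0.
Since the first p symbols of w are all 0's and |xy| ≤ p, y lies entirely in the leading 0-block: y = 0^k for some k with 1 ≤ k ≤ p.
Consider xy^2z = 0^{p+k} 1^{p+1}. Since k ≥ 1, the 0-count p+k is at least p+1, so i < j fails; thus xy^2z ∉ L.
This contradicts the pumping lemma, so L is not regular.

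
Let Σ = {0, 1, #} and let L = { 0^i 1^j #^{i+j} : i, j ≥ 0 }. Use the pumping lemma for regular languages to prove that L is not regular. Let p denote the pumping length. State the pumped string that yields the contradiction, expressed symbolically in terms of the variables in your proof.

Toward a contradiction, assume L is regular with pumping length p.
Take w = 0^p 1^p #^{2p} ∈ L (with i=j=p, i+j=2p), |w| = 4p ≥ p.
Write w = xyz as guaranteed by the lemma, with |xy| ≤ p and y is nonempty.
Because |xy| ≤ p and w begins with p copies of 0, we have y = 0^k with 1 ≤ k ≤ p.
Consider xy^2z = 0^{p+k} 1^p #^{2p}. Now the 0- and 1-counts sum to 2p+k, but the #-count is 2p ≠ 2p+k. So xy^2z ∉ L.
This is a contradiction; hence L is not regular.

0^{p+k} 1^p #^{2p}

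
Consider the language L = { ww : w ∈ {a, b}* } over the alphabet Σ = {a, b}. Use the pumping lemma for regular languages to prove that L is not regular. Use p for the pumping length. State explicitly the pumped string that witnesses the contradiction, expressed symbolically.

Toward a contradiction, assume L is regular with pumping length p.
Take w = a^p b^p a^p b^p = uu where u = a^pb^p; then w ∈ L and |w| = 4p ≥ p.
The pumping lemma gives a decomposition w = xyz where |xy| ≤ p and y is nonempty.
The first p characters of w are a's, so xy (and hence y) consists only of a's. Write y = a^k, 1 ≤ k ≤ p.
Pump with i = 2: xy^2z = a^{p+k} b^p a^p b^p, of length 4p+k. Suppose this equals vv. The string starts with a and ends with b, so v does too; thus the boundary between the two copies of v is a b→a transition. There is exactly one such transition, at position 2p+k, so |v| = 2p+k and |vv| = 4p+2k ≠ 4p+k since k ≥ 1. So xy^2z ∉ L.
Contradiction. Therefore L is not regular.

a^{p+k} b^p a^p b^p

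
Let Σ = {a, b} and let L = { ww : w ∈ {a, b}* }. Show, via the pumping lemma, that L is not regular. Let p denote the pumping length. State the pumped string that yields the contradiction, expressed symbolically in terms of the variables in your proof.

a^{p+k} b^p a^p b^p

Assume L is regular; let p be its pumping constant.
Take w = a^p b^p a^p b^p = uu where u = a^pb^p; then w ∈ L and |w| = 4p ≥ p.
The pumping lemma gives a decomposition w = xyz where |xy| ≤ p and y is nonempty.
Since the first p symbols of w are all a's and |xy| ≤ p, y lies entirely in the leading a-block: y = a^k for some k with 1 ≤ k ≤ p.
Pump with i = 2: xy^2z = a^{p+k} b^p a^p b^p, of length 4p+k. Suppose this equals vv. The string starts with a and ends with b, so v does too; thus the boundary between the two copies of v is a b→a transition. There is exactly one such transition, at position 2p+k, so |v| = 2p+k and |vv| = 4p+2k ≠ 4p+k since k ≥ 1. So xy^2z ∉ L.
Contradiction. Therefore L is not regular.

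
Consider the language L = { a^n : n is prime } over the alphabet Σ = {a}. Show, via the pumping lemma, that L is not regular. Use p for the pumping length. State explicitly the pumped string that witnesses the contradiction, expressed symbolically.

Assume L is regular. Let p be the pumping length given by the pumping lemma.
Let q be a prime with q ≥ p+2 (infinitely many primes exist), and take w = a^q ∈ L with |w| = q ≥ p.
The pumping lemma gives a decomposition w = xyz where |xy| ≤ p and |y| ≥ 1.
Then y = a^k for some k with 1 ≤ k ≤ p.
Since 1 ≤ k ≤ p, |xz| = q-k. Pump with i = q+1: |xy^{q+1}z| = (q-k)+(q+1)k = q+qk = q(1+k), which is composite (both factors ≥ 2). So xy^{q+1}z = a^{q(1+k)} ∉ L.
This is a contradiction; hence L is not regular.

a^{q(1+k)}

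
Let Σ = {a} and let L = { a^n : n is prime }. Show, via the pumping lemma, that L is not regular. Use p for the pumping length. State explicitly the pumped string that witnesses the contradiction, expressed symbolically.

Assume L is regular; let p be its pumping constant.
Let q be a prime with q ≥ p+2 (infinitely many primes exist), and take w = a^q ∈ L with |w| = q ≥ p.
The pumping lemma gives a decomposition w = xyz where |xy| ≤ p and |y| ≥ 1.
Then y = a^k for some k with 1 ≤ k ≤ p.
Since 1 ≤ k ≤ p, |xz| = q-k. Pump with i = q+1: |xy^{q+1}z| = (q-k)+(q+1)k = q+qk = q(1+k), which is composite (both factors ≥ 2). So xy^{q+1}z = a^{q(1+k)} ∉ L.
This contradicts the pumping lemma, so L is not regular.

a^{q(1+k)}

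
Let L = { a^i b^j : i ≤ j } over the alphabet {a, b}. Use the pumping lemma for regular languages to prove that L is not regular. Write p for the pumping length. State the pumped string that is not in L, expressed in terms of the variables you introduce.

Suppose for contradiction that L is regular, and let p be the pumping length.
Choose w = a^p b^p ∈ L, with |w| = 2p ≥ p.
By the pumping lemma, w = xyz with |xy| ≤ p and y is nonempty.
Because |xy| ≤ p and w begins with p copies of a, we have y = a^k with 1 ≤ k ≤ p.
Consider xy^2z = a^{p+k} b^p. Since k ≥ 1, the a-count p+k exceeds the b-count p, so i ≤ j fails; thus xy^2z ∉ L.
Contradiction. Therefore L is not regular.

a^{p+k} b^p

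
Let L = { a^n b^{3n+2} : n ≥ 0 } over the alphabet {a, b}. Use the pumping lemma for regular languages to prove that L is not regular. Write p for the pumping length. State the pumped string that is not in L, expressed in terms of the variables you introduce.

a^{p+k} b^{3p+2}

Suppose for contradiction that L is regular, and let p be the pumping length.
Choose w = a^p b^{3p+2}, which is in L with |w| = 4p+2 ≥ p.
The pumping lemma gives a decomposition w = xyz where |xy| ≤ p and |y| ≥ 1.
Since the first p symbols of w are all a's and |xy| ≤ p, y lies entirely in the leading a-block: y = a^k for some k with 1 ≤ k ≤ p.
Pump with i = 2: xy^2z = a^{p+k} b^{3p+2}. For this to lie in L we would need 3p+2 = 3(p+k)+2, which forces k = 0. But k ≥ 1, so xy^2z ∉ L.
This is a contradiction; hence L is not regular.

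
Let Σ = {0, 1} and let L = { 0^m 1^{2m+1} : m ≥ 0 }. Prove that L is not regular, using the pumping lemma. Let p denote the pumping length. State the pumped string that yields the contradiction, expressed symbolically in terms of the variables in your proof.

Assume L is regular. Let p be the pumping length given by the pumping lemma.
Choose w = 0^p 1^{2p+1}, which is in L with |w| = 3p+1 ≥ p.
Write w = xyz as guaranteed by the lemma, with |xy| ≤ p and |y| ≥ 1.
Since the first p symbols of w are all 0's and |xy| ≤ p, y lies entirely in the leading 0-block: y = 0^k for some k with 1 ≤ k ≤ p.
Pump with i = 2: xy^2z = 0^{p+k} 1^{2p+1}. For this to lie in L we would need 2p+1 = 2(p+k)+1, which forces k = 0. But k ≥ 1, so xy^2z ∉ L.
This is a contradiction; hence L is not regular.

0^{p+k} 1^{2p+1}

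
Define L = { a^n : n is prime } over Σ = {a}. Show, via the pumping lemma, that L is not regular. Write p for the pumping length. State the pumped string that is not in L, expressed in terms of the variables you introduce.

Toward a contradiction, assume L is regular with pumping length p.
Let q be a prime with q ≥ p+2 (infinitely many primes exist), and take w = a^q ∈ L with |w| = q ≥ p.
By the pumping lemma, w = xyz with |xy| ≤ p and y is nonempty.
Then y = a^k for some k with 1 ≤ k ≤ p.
Since 1 ≤ k ≤ p, |xz| = q-k. Pump with i = q+1: |xy^{q+1}z| = (q-k)+(q+1)k = q+qk = q(1+k), which is composite (both factors ≥ 2). So xy^{q+1}z = a^{q(1+k)} ∉ L.
Contradiction. Therefore L is not regular.

a^{q(1+k)}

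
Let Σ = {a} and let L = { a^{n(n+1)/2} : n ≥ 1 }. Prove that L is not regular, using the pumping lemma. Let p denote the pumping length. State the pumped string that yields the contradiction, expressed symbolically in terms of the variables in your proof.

a^{p(p+1)/2+k}

Assume L is regular; let p be its pumping constant.
Take w = a^{p(p+1)/2} ∈ L with |w| = p(p+1)/2 ≥ p.
Write w = xyz as guaranteed by the lemma, with |xy| ≤ p and |y| ≥ 1.
Then y = a^k for some k with 1 ≤ k ≤ p.
Pump with i = 2: xy^2z = a^{p(p+1)/2+k}. Since 1 ≤ k ≤ p, p(p+1)/2 < p(p+1)/2+k ≤ p(p+1)/2+p < (p+1)(p+2)/2, so p(p+1)/2+k is strictly between consecutive triangular numbers. So xy^2z ∉ L.
This is a contradiction; hence L is not regular.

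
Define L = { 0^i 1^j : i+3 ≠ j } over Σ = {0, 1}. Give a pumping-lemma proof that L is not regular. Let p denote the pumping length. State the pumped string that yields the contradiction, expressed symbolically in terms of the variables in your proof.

Suppose for contradiction that L is regular, and let p be the pumping length.
Choose w = 0^p 1^{p+p!+3}. Since p ≠ (p+p!+3)-3 = p+p!, w ∈ L; and |w| ≥ p.
Write w = xyz as guaranteed by the lemma, with |xy| ≤ p and |y| ≥ 1.
Because |xy| ≤ p and w begins with p copies of 0, we have y = 0^k with 1 ≤ k ≤ p.
Since 1 ≤ k ≤ p, k divides p!; set t = 1 + p!/k. Then xy^t z has p + (p!/k)·k = p + p! copies of 0. Now the 0-count is p+p! and (1-count)-3 = (p+p!+3)-3 = p+p!, so i+3 ≠ j fails. So xy^t z = 0^{p+p!} 1^{p+p!+3} ∉ L.
Contradiction. Therefore L is not regular.

0^{p+p!} 1^{p+p!+3}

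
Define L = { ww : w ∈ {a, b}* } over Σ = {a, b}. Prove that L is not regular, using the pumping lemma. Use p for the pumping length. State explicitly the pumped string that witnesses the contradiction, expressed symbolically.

a^{p+k} b^p a^p b^p

Suppose for contradiction that L is regular, and let p be the pumping length.
Take w = a^p b^p a^p b^p = uu where u = a^pb^p; then w ∈ L and |w| = 4p ≥ p.
By the pumping lemma, w = xyz with |xy| ≤ p and |y| > 0.
The first p characters of w are a's, so xy (and hence y) consists only of a's. Write y = a^k, 1 ≤ k ≤ p.
Pump with i = 2: xy^2z = a^{p+k} b^p a^p b^p, of length 4p+k. Suppose this equals vv. The string starts with a and ends with b, so v does too; thus the boundary between the two copies of v is a b→a transition. There is exactly one such transition, at position 2p+k, so |v| = 2p+k and |vv| = 4p+2k ≠ 4p+k since k ≥ 1. So xy^2z ∉ L.
This contradicts the pumping lemma, so L is not regular.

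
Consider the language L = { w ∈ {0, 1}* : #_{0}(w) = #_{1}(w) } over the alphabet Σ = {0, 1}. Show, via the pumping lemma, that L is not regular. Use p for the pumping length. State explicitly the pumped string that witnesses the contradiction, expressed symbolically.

Assume L is regular; let p be its pumping constant.
Choose w = 0^p 1^p ∈ L with |w| = 2p ≥ p.
By the pumping lemma, w = xyz with |xy| ≤ p and |y| > 0.
The first p characters of w are 0's, so xy (and hence y) consists only of 0's. Write y = 0^k, 1 ≤ k ≤ p.
Pump with i = 2: xy^2z = 0^{p+k} 1^p has p+k occurrences of 0 but only p of 1. Since k ≥ 1 the counts differ, so xy^2z ∉ L.
This is a contradiction; hence L is not regular.

0^{p+k} 1^p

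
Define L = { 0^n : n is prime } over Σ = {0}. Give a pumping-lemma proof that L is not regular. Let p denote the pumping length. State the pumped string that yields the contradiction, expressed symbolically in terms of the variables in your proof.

0^{q(1+k)}

Assume L is regular; let p be its pumping constant.
Let q be a prime with q ≥ p+2 (infinitely many primes exist), and take w = 0^q ∈ L with |w| = q ≥ p.
By the pumping lemma, w = xyz with |xy| ≤ p and |y| ≥ 1.
Then y = 0^k for some k with 1 ≤ k ≤ p.
Since 1 ≤ k ≤ p, |xz| = q-k. Pump with i = q+1: |xy^{q+1}z| = (q-k)+(q+1)k = q+qk = q(1+k), which is composite (both factors ≥ 2). So xy^{q+1}z = 0^{q(1+k)} ∉ L.
This is a contradiction; hence L is not regular.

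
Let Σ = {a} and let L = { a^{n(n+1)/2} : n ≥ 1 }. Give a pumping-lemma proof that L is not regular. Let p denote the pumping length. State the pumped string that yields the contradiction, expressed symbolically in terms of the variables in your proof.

Assume L is regular. Let p be the pumping length given by the pumping lemma.
Take w = a^{p(p+1)/2} ∈ L with |w| = p(p+1)/2 ≥ p.
The pumping lemma gives a decomposition w = xyz where |xy| ≤ p and y is nonempty.
Then y = a^k for some k with 1 ≤ k ≤ p.
Pump with i = 2: xy^2z = a^{p(p+1)/2+k}. Since 1 ≤ k ≤ p, p(p+1)/2 < p(p+1)/2+k ≤ p(p+1)/2+p < (p+1)(p+2)/2, so p(p+1)/2+k is strictly between consecutive triangular numbers. So xy^2z ∉ L.
This is a contradiction; hence L is not regular.

a^{p(p+1)/2+k}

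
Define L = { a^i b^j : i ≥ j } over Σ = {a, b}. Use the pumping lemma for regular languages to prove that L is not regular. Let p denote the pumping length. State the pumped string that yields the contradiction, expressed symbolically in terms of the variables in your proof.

a^{p-k} b^p

Assume L is regular; let p be its pumping constant.
Choose w = a^p b^p ∈ L, with |w| = 2p ≥ p.
The pumping lemma gives a decomposition w = xyz where |xy| ≤ p and y is nonempty.
The first p characters of w are a's, so xy (and hence y) consists only of a's. Write y = a^k, 1 ≤ k ≤ p.
Consider xy^0z = xz = a^{p-k} b^p. Since k ≥ 1, the a-count p-k is less than p, so i ≥ j fails; thus xz ∉ L.
This contradicts the pumping lemma, so L is not regular.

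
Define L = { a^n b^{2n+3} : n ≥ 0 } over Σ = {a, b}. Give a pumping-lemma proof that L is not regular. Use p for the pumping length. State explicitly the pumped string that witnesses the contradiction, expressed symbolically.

Assume L is regular; let p be its pumping constant.
Take w = a^p b^{2p+3}. Then w ∈ L and |w| = 3p+3 ≥ p.
The pumping lemma gives a decomposition w = xyz where |xy| ≤ p and |y| ≥ 1.
The first p characters of w are a's, so xy (and hence y) consists only of a's. Write y = a^k, 1 ≤ k ≤ p.
Pump with i = 2: xy^2z = a^{p+k} b^{2p+3}. For this to lie in L we would need 2p+3 = 2(p+k)+3, which forces k = 0. But k ≥ 1, so xy^2z ∉ L.
This is a contradiction; hence L is not regular.

a^{p+k} b^{2p+3}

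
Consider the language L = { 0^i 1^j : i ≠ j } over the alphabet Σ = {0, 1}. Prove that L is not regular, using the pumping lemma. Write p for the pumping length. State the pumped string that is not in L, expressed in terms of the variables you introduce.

0^{p+p!} 1^{p+p!}

Suppose for contradiction that L is regular, and let p be the pumping length.
Choose w = 0^p 1^{p+p!}. Since p ≠ p+p!, w ∈ L; and |w| ≥ p.
Write w = xyz as guaranteed by the lemma, with |xy| ≤ p and |y| > 0.
The first p characters of w are 0's, so xy (and hence y) consists only of 0's. Write y = 0^k, 1 ≤ k ≤ p.
Since 1 ≤ k ≤ p, k divides p!; set t = 1 + p!/k. Then xy^t z has p + (p!/k)·k = p + p! copies of 0. Now the 0-count equals the 1-count, so i ≠ j fails. So xy^t z = 0^{p+p!} 1^{p+p!} ∉ L.
This contradicts the pumping lemma, so L is not regular.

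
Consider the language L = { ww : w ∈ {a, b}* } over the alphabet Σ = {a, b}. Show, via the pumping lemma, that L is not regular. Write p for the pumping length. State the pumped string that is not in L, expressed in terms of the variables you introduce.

a^{p+k} b^p a^p b^p

Assume L is regular. Let p be the pumping length given by the pumping lemma.
Take w = a^p b^p a^p b^p = uu where u = a^pb^p; then w ∈ L and |w| = 4p ≥ p.
The pumping lemma gives a decomposition w = xyz where |xy| ≤ p and y is nonempty.
Because |xy| ≤ p and w begins with p copies of a, we have y = a^k with 1 ≤ k ≤ p.
Pump with i = 2: xy^2z = a^{p+k} b^p a^p b^p, of length 4p+k. Suppose this equals vv. The string starts with a and ends with b, so v does too; thus the boundary between the two copies of v is a b→a transition. There is exactly one such transition, at position 2p+k, so |v| = 2p+k and |vv| = 4p+2k ≠ 4p+k since k ≥ 1. So xy^2z ∉ L.
Contradiction. Therefore L is not regular.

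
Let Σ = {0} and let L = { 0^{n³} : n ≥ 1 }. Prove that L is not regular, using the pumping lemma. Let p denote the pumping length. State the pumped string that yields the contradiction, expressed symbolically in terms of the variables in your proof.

0^{p³+k}

Toward a contradiction, assume L is regular with pumping length p.
Take w = 0^{p³} ∈ L with |w| = p³ ≥ p.
By the pumping lemma, w = xyz with |xy| ≤ p and |y| ≥ 1.
Then y = 0^k for some k with 1 ≤ k ≤ p.
Pump with i = 2: xy^2z = 0^{p³+k}. Since 1 ≤ k ≤ p, p³ < p³+k ≤ p³+p < p³+3p²+3p+1 = (p+1)³, so p³+k is not a perfect cube. So xy^2z ∉ L.
This is a contradiction; hence L is not regular.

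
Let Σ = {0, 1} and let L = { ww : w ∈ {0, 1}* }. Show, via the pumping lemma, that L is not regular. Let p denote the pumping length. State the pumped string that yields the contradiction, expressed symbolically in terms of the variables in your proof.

Assume L is regular; let p be its pumping constant.
Take w = 0^p 1^p 0^p 1^p = uu where u = 0^p1^p; then w ∈ L and |w| = 4p ≥ p.
Write w = xyz as guaranteed by the lemma, with |xy| ≤ p and |y| > 0.
The first p characters of w are 0's, so xy (and hence y) consists only of 0's. Write y = 0^k, 1 ≤ k ≤ p.
Pump with i = 2: xy^2z = 0^{p+k} 1^p 0^p 1^p, of length 4p+k. Suppose this equals vv. The string starts with 0 and ends with 1, so v does too; thus the boundary between the two copies of v is a 1→0 transition. There is exactly one such transition, at position 2p+k, so |v| = 2p+k and |vv| = 4p+2k ≠ 4p+k since k ≥ 1. So xy^2z ∉ L.
This is a contradiction; hence L is not regular.

0^{p+k} 1^p 0^p 1^p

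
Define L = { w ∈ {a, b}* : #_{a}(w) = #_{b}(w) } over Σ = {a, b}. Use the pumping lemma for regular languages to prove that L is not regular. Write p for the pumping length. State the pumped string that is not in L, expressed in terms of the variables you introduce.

Toward a contradiction, assume L is regular with pumping length p.
Choose w = a^p b^p ∈ L with |w| = 2p ≥ p.
By the pumping lemma, w = xyz with |xy| ≤ p and |y| > 0.
The first p characters of w are a's, so xy (and hence y) consists only of a's. Write y = a^k, 1 ≤ k ≤ p.
Pump with i = 2: xy^2z = a^{p+k} b^p has p+k occurrences of a but only p of b. Since k ≥ 1 the counts differ, so xy^2z ∉ L.
Contradiction. Therefore L is not regular.

a^{p+k} b^p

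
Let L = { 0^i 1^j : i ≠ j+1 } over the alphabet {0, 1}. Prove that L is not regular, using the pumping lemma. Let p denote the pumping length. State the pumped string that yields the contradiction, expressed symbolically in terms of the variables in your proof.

Assume L is regular; let p be its pumping constant.
Choose w = 0^p 1^{p+p!-1}. Since p ≠ (p+p!-1)+1 = p+p!, w ∈ L; and |w| ≥ p.
Write w = xyz as guaranteed by the lemma, with |xy| ≤ p and |y| ≥ 1.
Since the first p symbols of w are all 0's and |xy| ≤ p, y lies entirely in the leading 0-block: y = 0^k for some k with 1 ≤ k ≤ p.
Since 1 ≤ k ≤ p, k divides p!; set t = 1 + p!/k. Then xy^t z has p + (p!/k)·k = p + p! copies of 0. Now the 0-count is p+p! and (1-count)+1 = (p+p!-1)+1 = p+p!, so i ≠ j+1 fails. So xy^t z = 0^{p+p!} 1^{p+p!-1} ∉ L.
This is a contradiction; hence L is not regular.

0^{p+p!} 1^{p+p!-1}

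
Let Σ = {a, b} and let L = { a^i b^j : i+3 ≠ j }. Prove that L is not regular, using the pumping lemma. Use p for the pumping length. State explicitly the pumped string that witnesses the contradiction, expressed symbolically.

Assume L is regular; let p be its pumping constant.
Choose w = a^p b^{p+p!+3}. Since p ≠ (p+p!+3)-3 = p+p!, w ∈ L; and |w| ≥ p.
Write w = xyz as guaranteed by the lemma, with |xy| ≤ p and |y| > 0.
The first p characters of w are a's, so xy (and hence y) consists only of a's. Write y = a^k, 1 ≤ k ≤ p.
Since 1 ≤ k ≤ p, k divides p!; set t = 1 + p!/k. Then xy^t z has p + (p!/k)·k = p + p! copies of a. Now the a-count is p+p! and (b-count)-3 = (p+p!+3)-3 = p+p!, so i+3 ≠ j fails. So xy^t z = a^{p+p!} b^{p+p!+3} ∉ L.
This contradicts the pumping lemma, so L is not regular.

a^{p+p!} b^{p+p!+3}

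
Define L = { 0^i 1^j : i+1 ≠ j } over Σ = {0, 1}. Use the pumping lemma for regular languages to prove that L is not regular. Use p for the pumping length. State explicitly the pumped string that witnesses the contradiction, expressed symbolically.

0^{p+p!} 1^{p+p!+1}

Suppose for contradiction that L is regular, and let p be the pumping length.
Choose w = 0^p 1^{p+p!+1}. Since p ≠ (p+p!+1)-1 = p+p!, w ∈ L; and |w| ≥ p.
The pumping lemma gives a decomposition w = xyz where |xy| ≤ p and |y| ≥ 1.
The first p characters of w are 0's, so xy (and hence y) consists only of 0's. Write y = 0^k, 1 ≤ k ≤ p.
Since 1 ≤ k ≤ p, k divides p!; set t = 1 + p!/k. Then xy^t z has p + (p!/k)·k = p + p! copies of 0. Now the 0-count is p+p! and (1-count)-1 = (p+p!+1)-1 = p+p!, so i+1 ≠ j fails. So xy^t z = 0^{p+p!} 1^{p+p!+1} ∉ L.
This contradicts the pumping lemma, so L is not regular.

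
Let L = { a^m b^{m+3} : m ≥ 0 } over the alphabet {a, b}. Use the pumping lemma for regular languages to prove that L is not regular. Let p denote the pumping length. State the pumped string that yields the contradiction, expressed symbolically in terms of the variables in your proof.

Toward a contradiction, assume L is regular with pumping length p.
Take w = a^p b^{p+3}. Then w ∈ L and |w| = 2p+3 ≥ p.
By the pumping lemma, w = xyz with |xy| ≤ p and |y| ≥ 1.
Because |xy| ≤ p and w begins with p copies of a, we have y = a^k with 1 ≤ k ≤ p.
Pump with i = 2: xy^2z = a^{p+k} b^{p+3}. For this to lie in L we would need p+3 = (p+k)+3, which forces k = 0. But k ≥ 1, so xy^2z ∉ L.
This contradicts the pumping lemma, so L is not regular.

a^{p+k} b^{p+3}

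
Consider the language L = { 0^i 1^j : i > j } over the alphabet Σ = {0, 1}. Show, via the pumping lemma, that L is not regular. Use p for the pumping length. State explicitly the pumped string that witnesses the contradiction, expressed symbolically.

0^{p+1-k} 1^p

Assume L is regular. Let p be the pumping length given by the pumping lemma.
Choose w = 0^{p+1} 1^p ∈ L, with |w| = 2p+1 ≥ p.
Write w = xyz as guaranteed by the lemma, with |xy| ≤ p and y is nonempty.
Because |xy| ≤ p and w begins with p copies of 0, we have y = 0^k with 1 ≤ k ≤ p.
Consider xy^0z = xz = 0^{p+1-k} 1^p. Since k ≥ 1, the 0-count p+1-k is at most p, so i > j fails; thus xz ∉ L.
This is a contradiction; hence L is not regular.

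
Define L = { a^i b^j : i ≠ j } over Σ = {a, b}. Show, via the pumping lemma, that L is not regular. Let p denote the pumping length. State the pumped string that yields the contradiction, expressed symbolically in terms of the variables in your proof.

a^{p+p!} b^{p+p!}

Suppose for contradiction that L is regular, and let p be the pumping length.
Choose w = a^p b^{p+p!}. Since p ≠ p+p!, w ∈ L; and |w| ≥ p.
The pumping lemma gives a decomposition w = xyz where |xy| ≤ p and y is nonempty.
Since the first p symbols of w are all a's and |xy| ≤ p, y lies entirely in the leading a-block: y = a^k for some k with 1 ≤ k ≤ p.
Since 1 ≤ k ≤ p, k divides p!; set t = 1 + p!/k. Then xy^t z has p + (p!/k)·k = p + p! copies of a. Now the a-count equals the b-count, so i ≠ j fails. So xy^t z = a^{p+p!} b^{p+p!} ∉ L.
This is a contradiction; hence L is not regular.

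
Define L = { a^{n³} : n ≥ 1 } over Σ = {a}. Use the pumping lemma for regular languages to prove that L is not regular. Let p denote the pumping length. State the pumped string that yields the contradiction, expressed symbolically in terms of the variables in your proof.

a^{p³+k}

Assume L is regular; let p be its pumping constant.
Take w = a^{p³} ∈ L with |w| = p³ ≥ p.
The pumping lemma gives a decomposition w = xyz where |xy| ≤ p and y is nonempty.
Then y = a^k for some k with 1 ≤ k ≤ p.
Pump with i = 2: xy^2z = a^{p³+k}. Since 1 ≤ k ≤ p, p³ < p³+k ≤ p³+p < p³+3p²+3p+1 = (p+1)³, so p³+k is not a perfect cube. So xy^2z ∉ L.
This is a contradiction; hence L is not regular.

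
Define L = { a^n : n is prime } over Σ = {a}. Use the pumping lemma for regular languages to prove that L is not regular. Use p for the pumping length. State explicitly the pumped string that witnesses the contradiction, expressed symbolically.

a^{q(1+k)}

Assume L is regular; let p be its pumping constant.
Let q be a prime with q ≥ p+2 (infinitely many primes exist), and take w = a^q ∈ L with |w| = q ≥ p.
The pumping lemma gives a decomposition w = xyz where |xy| ≤ p and y is nonempty.
Then y = a^k for some k with 1 ≤ k ≤ p.
Since 1 ≤ k ≤ p, |xz| = q-k. Pump with i = q+1: |xy^{q+1}z| = (q-k)+(q+1)k = q+qk = q(1+k), which is composite (both factors ≥ 2). So xy^{q+1}z = a^{q(1+k)} ∉ L.
This is a contradiction; hence L is not regular.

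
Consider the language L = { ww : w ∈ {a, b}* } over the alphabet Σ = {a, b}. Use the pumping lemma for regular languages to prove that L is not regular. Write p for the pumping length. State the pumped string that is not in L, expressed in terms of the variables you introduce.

Suppose for contradiction that L is regular, and let p be the pumping length.
Take w = a^p b^p a^p b^p = uu where u = a^pb^p; then w ∈ L and |w| = 4p ≥ p.
By the pumping lemma, w = xyz with |xy| ≤ p and |y| > 0.
Since the first p symbols of w are all a's and |xy| ≤ p, y lies entirely in the leading a-block: y = a^k for some k with 1 ≤ k ≤ p.
Pump with i = 2: xy^2z = a^{p+k} b^p a^p b^p, of length 4p+k. Suppose this equals vv. The string starts with a and ends with b, so v does too; thus the boundary between the two copies of v is a b→a transition. There is exactly one such transition, at position 2p+k, so |v| = 2p+k and |vv| = 4p+2k ≠ 4p+k since k ≥ 1. So xy^2z ∉ L.
Contradiction. Therefore L is not regular.

a^{p+k} b^p a^p b^p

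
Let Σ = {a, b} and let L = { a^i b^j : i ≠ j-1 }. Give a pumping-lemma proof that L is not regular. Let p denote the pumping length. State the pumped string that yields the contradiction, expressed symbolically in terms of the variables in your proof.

a^{p+p!} b^{p+p!+1}

Assume L is regular; let p be its pumping constant.
Choose w = a^p b^{p+p!+1}. Since p ≠ (p+p!+1)-1 = p+p!, w ∈ L; and |w| ≥ p.
By the pumping lemma, w = xyz with |xy| ≤ p and |y| > 0.
Since the first p symbols of w are all a's and |xy| ≤ p, y lies entirely in the leading a-block: y = a^k for some k with 1 ≤ k ≤ p.
Since 1 ≤ k ≤ p, k divides p!; set t = 1 + p!/k. Then xy^t z has p + (p!/k)·k = p + p! copies of a. Now the a-count is p+p! and (b-count)-1 = (p+p!+1)-1 = p+p!, so i ≠ j-1 fails. So xy^t z = a^{p+p!} b^{p+p!+1} ∉ L.
This contradicts the pumping lemma, so L is not regular.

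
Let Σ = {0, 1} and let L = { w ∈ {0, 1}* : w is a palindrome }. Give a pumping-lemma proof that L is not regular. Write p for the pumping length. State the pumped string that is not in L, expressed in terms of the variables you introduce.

0^{p+k} 1 0^p

Assume L is regular. Let p be the pumping length given by the pumping lemma.
Take w = 0^p 1 0^p, a palindrome of length 2p+1 ≥ p.
By the pumping lemma, w = xyz with |xy| ≤ p and |y| ≥ 1.
The first p characters of w are 0's, so xy (and hence y) consists only of 0's. Write y = 0^k, 1 ≤ k ≤ p.
Pump with i = 2: xy^2z = 0^{p+k} 1 0^p. Its reverse is 0^p 1 0^{p+k}, which differs from xy^2z since k ≥ 1. So xy^2z is not a palindrome and xy^2z ∉ L.
This is a contradiction; hence L is not regular.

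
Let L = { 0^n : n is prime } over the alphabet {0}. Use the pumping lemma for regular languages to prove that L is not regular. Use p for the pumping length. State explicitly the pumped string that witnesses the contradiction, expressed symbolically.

Assume L is regular. Let p be the pumping length given by the pumping lemma.
Let q be a prime with q ≥ p+2 (infinitely many primes exist), and take w = 0^q ∈ L with |w| = q ≥ p.
By the pumping lemma, w = xyz with |xy| ≤ p and y is nonempty.
Then y = 0^k for some k with 1 ≤ k ≤ p.
Since 1 ≤ k ≤ p, |xz| = q-k. Pump with i = q+1: |xy^{q+1}z| = (q-k)+(q+1)k = q+qk = q(1+k), which is composite (both factors ≥ 2). So xy^{q+1}z = 0^{q(1+k)} ∉ L.
Contradiction. Therefore L is not regular.

0^{q(1+k)}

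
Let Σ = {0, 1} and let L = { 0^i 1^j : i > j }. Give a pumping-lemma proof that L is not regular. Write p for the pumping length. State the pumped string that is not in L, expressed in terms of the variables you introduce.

0^{p+1-k} 1^p

Assume L is regular; let p be its pumping constant.
Choose w = 0^{p+1} 1^p ∈ L, with |w| = 2p+1 ≥ p.
The pumping lemma gives a decomposition w = xyz where |xy| ≤ p and |y| > 0.
Since the first p symbols of w are all 0's and |xy| ≤ p, y lies entirely in the leading 0-block: y = 0^k for some k with 1 ≤ k ≤ p.
Consider xy^0z = xz = 0^{p+1-k} 1^p. Since k ≥ 1, the 0-count p+1-k is at most p, so i > j fails; thus xz ∉ L.
Contradiction. Therefore L is not regular.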